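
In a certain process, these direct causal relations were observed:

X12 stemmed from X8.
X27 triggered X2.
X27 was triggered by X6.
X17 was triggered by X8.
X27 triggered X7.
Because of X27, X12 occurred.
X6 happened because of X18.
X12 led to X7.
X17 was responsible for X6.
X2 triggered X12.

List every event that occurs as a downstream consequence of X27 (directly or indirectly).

Direct effects: X2, X12, X7.
Not reachable from it: X8, X17, X6, X18.

X12, X2, X7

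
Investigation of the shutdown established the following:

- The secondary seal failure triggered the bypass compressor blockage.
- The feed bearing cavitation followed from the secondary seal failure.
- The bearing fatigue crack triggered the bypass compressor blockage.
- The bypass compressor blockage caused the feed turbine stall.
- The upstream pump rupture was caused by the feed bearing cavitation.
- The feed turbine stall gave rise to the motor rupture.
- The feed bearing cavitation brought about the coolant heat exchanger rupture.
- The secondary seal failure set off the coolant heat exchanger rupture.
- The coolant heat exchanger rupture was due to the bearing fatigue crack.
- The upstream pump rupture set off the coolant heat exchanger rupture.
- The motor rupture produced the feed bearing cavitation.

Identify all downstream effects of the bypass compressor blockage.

Direct effects: the feed turbine stall.
2 steps out: the motor rupture.
3 steps out: the feed bearing cavitation.
4 steps out: the upstream pump rupture, the coolant heat exchanger rupture.
Not reachable from it: the bearing fatigue crack, the secondary seal failure.

the coolant heat exchanger rupture, the feed bearing cavitation, the feed turbine stall, the motor rupture, the upstream pump rupture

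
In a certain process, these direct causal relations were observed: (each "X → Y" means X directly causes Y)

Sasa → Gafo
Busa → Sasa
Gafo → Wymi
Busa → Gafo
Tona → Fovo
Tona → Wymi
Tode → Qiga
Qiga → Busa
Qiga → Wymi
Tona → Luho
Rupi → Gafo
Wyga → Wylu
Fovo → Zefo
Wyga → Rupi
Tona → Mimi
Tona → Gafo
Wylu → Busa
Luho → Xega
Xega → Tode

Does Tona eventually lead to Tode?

There is a causal chain: Tona → Luho → Xega → Tode.

Yes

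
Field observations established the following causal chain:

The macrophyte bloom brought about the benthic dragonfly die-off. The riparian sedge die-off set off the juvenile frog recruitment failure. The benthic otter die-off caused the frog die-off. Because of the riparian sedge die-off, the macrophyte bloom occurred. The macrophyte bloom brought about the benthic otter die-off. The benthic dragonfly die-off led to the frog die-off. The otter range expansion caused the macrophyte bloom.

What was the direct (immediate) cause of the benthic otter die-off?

the macrophyte bloom

Upstream contributors include the riparian sedge die-off, the otter range expansion, but only the macrophyte bloom feeds directly into the benthic otter die-off.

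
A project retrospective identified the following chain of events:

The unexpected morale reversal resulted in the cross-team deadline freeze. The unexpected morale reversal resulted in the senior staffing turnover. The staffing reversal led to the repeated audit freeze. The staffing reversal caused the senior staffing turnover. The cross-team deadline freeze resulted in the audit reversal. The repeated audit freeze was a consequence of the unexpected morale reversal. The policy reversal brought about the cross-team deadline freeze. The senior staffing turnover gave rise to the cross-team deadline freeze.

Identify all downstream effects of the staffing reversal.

Direct effects: the repeated audit freeze, the senior staffing turnover.
2 steps out: the cross-team deadline freeze.
3 steps out: the audit reversal.
Not reachable from it: the unexpected morale reversal, the policy reversal.

the audit reversal, the cross-team deadline freeze, the repeated audit freeze, the senior staffing turnover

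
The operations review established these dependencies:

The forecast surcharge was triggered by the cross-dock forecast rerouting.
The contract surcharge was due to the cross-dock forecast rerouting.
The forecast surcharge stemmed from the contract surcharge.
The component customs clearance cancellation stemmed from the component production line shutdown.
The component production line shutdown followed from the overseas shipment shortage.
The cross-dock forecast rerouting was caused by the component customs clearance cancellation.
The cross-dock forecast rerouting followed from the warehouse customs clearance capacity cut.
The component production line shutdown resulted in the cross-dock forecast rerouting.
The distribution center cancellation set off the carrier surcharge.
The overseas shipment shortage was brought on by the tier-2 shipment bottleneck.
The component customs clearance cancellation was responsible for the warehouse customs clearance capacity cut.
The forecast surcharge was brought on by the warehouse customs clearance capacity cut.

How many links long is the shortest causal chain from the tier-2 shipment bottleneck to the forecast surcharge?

4

Shortest chain: the tier-2 shipment bottleneck → the overseas shipment shortage → the component production line shutdown → the cross-dock forecast rerouting → the forecast surcharge.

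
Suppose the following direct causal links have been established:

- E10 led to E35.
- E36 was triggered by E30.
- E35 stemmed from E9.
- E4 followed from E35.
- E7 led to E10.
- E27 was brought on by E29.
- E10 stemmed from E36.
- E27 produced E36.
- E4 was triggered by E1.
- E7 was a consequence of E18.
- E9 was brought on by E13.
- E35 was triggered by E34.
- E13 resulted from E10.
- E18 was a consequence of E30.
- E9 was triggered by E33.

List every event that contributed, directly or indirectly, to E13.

Immediate cause of E13: E10.
Further upstream: E30, E18, E29, E27, E36, E7.

E10, E18, E27, E29, E30, E36, E7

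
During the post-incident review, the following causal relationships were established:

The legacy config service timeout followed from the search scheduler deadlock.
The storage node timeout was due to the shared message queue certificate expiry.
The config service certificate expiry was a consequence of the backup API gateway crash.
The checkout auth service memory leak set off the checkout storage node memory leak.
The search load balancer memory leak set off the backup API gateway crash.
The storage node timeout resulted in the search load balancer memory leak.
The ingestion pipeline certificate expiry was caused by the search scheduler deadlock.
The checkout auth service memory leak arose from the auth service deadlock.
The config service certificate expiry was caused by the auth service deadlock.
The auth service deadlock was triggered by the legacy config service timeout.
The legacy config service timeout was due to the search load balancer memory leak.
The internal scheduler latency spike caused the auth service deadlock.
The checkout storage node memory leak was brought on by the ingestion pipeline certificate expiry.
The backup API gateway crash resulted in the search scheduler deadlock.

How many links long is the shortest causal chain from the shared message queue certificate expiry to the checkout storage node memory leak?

Shortest chain: the shared message queue certificate expiry → the storage node timeout → the search load balancer memory leak → the backup API gateway crash → the search scheduler deadlock → the ingestion pipeline certificate expiry → the checkout storage node memory leak.

6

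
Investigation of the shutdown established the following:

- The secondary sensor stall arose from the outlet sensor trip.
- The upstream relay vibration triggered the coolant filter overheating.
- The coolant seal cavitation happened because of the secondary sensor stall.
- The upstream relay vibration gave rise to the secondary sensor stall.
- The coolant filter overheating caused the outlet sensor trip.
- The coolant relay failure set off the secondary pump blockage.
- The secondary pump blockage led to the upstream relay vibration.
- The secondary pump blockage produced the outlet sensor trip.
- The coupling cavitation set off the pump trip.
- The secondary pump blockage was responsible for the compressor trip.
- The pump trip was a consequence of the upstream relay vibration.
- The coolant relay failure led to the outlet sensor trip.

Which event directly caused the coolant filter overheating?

the upstream relay vibration

Upstream contributors include the coolant relay failure, the secondary pump blockage, but only the upstream relay vibration feeds directly into the coolant filter overheating.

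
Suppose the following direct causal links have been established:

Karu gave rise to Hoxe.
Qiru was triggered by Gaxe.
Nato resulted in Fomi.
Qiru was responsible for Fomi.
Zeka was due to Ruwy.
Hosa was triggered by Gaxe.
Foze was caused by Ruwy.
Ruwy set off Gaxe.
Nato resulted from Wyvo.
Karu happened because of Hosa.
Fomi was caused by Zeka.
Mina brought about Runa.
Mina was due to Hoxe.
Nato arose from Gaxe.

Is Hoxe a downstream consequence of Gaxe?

There is a causal chain: Gaxe → Hosa → Karu → Hoxe.

Yes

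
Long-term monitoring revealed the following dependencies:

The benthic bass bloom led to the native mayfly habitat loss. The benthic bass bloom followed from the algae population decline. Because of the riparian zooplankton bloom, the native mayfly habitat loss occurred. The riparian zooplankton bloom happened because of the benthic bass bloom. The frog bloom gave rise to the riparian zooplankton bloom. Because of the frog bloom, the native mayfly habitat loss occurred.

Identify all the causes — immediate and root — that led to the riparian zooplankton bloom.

the algae population decline, the benthic bass bloom, the frog bloom

Immediate causes of the riparian zooplankton bloom: the frog bloom, the benthic bass bloom.
Further upstream: the algae population decline.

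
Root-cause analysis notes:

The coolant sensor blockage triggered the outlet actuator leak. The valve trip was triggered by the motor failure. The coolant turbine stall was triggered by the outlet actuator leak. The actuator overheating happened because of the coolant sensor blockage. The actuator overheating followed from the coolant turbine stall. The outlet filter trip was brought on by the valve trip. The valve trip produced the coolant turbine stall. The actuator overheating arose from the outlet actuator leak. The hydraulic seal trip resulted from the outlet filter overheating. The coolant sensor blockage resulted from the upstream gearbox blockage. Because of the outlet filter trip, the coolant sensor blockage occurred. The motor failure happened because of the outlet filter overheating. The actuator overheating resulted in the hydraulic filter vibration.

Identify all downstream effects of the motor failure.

the actuator overheating, the coolant sensor blockage, the coolant turbine stall, the hydraulic filter vibration, the outlet actuator leak, the outlet filter trip, the valve trip

Direct effects: the valve trip.
2 steps out: the outlet filter trip, the coolant turbine stall.
3 steps out: the coolant sensor blockage, the actuator overheating.
4 steps out: the outlet actuator leak, the hydraulic filter vibration.
Not reachable from it: the outlet filter overheating, the hydraulic seal trip, the upstream gearbox blockage.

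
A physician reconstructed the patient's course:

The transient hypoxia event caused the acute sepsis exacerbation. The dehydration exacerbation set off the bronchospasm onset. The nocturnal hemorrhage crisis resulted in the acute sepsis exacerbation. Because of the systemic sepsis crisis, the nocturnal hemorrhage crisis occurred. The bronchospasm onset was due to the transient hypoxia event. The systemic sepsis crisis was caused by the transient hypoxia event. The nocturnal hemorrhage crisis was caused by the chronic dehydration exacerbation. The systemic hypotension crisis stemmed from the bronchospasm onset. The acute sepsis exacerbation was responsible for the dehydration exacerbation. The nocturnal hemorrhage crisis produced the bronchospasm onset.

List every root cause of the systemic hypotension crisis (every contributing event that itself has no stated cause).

the chronic dehydration exacerbation, the transient hypoxia event

Tracing upstream from the systemic hypotension crisis: the systemic hypotension crisis ← the bronchospasm onset ← the transient hypoxia event.
A separate upstream branch: the systemic hypotension crisis ← the bronchospasm onset ← the nocturnal hemorrhage crisis ← the chronic dehydration exacerbation.
Each of those chain origins has no stated cause.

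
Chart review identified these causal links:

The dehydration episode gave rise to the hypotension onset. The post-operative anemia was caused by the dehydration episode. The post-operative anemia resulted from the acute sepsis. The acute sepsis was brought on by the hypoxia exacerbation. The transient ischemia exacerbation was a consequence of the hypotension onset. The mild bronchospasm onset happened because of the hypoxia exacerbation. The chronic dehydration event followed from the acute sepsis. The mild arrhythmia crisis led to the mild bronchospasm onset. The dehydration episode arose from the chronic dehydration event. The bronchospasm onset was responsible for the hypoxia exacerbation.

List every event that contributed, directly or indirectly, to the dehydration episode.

the acute sepsis, the bronchospasm onset, the chronic dehydration event, the hypoxia exacerbation

Immediate cause of the dehydration episode: the chronic dehydration event.
Further upstream: the bronchospasm onset, the hypoxia exacerbation, the acute sepsis.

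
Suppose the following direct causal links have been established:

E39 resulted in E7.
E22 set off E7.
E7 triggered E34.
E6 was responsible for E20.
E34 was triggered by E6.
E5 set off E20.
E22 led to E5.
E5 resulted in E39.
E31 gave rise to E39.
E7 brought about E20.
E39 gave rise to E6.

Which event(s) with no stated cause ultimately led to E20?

Tracing upstream from E20: E20 ← E5 ← E22.
A separate upstream branch: E20 ← E7 ← E39 ← E31.
Each of those chain origins has no stated cause.

E22, E31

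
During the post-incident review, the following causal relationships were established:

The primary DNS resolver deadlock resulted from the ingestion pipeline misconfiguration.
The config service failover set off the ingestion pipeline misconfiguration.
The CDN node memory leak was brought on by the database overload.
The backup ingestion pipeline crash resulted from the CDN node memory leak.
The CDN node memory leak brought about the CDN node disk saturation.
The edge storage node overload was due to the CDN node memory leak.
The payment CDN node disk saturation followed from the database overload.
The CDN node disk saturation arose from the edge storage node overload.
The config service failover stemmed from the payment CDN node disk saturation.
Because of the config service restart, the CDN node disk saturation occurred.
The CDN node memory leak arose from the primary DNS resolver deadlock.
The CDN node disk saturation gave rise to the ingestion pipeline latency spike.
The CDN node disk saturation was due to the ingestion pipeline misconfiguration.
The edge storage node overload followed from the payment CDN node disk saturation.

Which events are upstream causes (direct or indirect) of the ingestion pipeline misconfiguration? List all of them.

Immediate cause of the ingestion pipeline misconfiguration: the config service failover.
Further upstream: the database overload, the payment CDN node disk saturation.

the config service failover, the database overload, the payment CDN node disk saturation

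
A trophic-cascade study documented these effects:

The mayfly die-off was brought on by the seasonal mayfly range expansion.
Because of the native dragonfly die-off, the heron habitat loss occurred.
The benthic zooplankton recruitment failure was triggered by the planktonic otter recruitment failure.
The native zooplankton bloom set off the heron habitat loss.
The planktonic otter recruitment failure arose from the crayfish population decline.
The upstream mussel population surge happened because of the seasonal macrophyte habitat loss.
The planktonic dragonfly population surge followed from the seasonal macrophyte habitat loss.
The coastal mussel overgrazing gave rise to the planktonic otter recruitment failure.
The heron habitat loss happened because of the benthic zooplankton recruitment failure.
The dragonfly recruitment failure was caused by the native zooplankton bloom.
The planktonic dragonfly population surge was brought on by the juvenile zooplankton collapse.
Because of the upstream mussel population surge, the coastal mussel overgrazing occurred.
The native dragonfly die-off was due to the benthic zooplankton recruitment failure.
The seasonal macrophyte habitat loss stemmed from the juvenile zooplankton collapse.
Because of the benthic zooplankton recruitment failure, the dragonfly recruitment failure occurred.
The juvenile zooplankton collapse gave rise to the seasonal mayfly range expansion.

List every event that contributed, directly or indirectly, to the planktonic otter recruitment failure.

the coastal mussel overgrazing, the crayfish population decline, the juvenile zooplankton collapse, the seasonal macrophyte habitat loss, the upstream mussel population surge

Immediate causes of the planktonic otter recruitment failure: the crayfish population decline, the coastal mussel overgrazing.
Further upstream: the juvenile zooplankton collapse, the seasonal macrophyte habitat loss, the upstream mussel population surge.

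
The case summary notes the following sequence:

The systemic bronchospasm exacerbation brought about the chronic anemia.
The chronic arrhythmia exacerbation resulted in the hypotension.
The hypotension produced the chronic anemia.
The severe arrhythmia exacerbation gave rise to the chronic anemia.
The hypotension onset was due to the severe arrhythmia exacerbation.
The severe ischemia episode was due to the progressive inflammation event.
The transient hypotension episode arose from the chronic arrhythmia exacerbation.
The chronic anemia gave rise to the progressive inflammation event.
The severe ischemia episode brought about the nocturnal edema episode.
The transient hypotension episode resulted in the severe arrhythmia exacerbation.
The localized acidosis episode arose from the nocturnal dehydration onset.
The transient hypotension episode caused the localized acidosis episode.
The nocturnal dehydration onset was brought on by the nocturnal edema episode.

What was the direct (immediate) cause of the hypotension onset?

Upstream contributors include the chronic arrhythmia exacerbation, the transient hypotension episode, but only the severe arrhythmia exacerbation feeds directly into the hypotension onset.

the severe arrhythmia exacerbation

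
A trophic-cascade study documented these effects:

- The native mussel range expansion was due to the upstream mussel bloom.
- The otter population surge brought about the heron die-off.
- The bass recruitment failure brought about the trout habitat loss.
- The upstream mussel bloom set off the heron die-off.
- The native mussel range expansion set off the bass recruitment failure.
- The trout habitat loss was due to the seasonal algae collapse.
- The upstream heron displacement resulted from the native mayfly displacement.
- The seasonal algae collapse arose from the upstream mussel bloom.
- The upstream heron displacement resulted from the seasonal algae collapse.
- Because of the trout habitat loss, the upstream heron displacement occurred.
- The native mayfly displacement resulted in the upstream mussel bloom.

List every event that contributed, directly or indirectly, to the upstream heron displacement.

the bass recruitment failure, the native mayfly displacement, the native mussel range expansion, the seasonal algae collapse, the trout habitat loss, the upstream mussel bloom

Immediate causes of the upstream heron displacement: the native mayfly displacement, the seasonal algae collapse, the trout habitat loss.
Further upstream: the upstream mussel bloom, the native mussel range expansion, the bass recruitment failure.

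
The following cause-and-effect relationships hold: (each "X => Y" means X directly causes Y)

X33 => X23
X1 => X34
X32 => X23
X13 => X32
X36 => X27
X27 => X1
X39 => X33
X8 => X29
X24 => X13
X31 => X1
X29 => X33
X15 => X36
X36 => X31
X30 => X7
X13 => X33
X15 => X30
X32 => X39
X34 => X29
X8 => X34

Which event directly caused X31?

X36

Upstream contributors include X15, but only X36 feeds directly into X31.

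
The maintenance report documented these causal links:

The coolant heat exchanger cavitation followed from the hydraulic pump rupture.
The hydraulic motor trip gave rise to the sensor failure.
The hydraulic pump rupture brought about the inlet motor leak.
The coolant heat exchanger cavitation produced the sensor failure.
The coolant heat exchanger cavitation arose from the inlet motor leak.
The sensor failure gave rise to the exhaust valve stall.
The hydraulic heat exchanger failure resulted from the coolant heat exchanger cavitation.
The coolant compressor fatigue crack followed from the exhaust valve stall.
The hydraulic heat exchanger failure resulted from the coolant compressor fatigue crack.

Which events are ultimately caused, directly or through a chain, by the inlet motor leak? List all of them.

the coolant compressor fatigue crack, the coolant heat exchanger cavitation, the exhaust valve stall, the hydraulic heat exchanger failure, the sensor failure

Direct effects: the coolant heat exchanger cavitation.
2 steps out: the sensor failure, the hydraulic heat exchanger failure.
3 steps out: the exhaust valve stall.
4 steps out: the coolant compressor fatigue crack.
Not reachable from it: the hydraulic pump rupture, the hydraulic motor trip.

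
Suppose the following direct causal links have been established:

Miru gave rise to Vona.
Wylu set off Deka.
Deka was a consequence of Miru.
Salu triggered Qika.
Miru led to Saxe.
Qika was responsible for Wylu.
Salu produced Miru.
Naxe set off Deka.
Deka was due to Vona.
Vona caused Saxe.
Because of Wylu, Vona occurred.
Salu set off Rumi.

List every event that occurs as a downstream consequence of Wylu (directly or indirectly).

Direct effects: Vona, Deka.
2 steps out: Saxe.
Not reachable from it: Salu, Rumi, Qika, Naxe, Miru.

Deka, Saxe, Vona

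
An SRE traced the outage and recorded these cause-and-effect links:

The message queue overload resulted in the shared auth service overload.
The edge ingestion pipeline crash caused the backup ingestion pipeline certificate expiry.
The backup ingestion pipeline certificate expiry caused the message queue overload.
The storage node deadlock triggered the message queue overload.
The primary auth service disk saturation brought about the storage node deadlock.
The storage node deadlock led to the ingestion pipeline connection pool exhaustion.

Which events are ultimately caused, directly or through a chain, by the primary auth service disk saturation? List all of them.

the ingestion pipeline connection pool exhaustion, the message queue overload, the shared auth service overload, the storage node deadlock

Direct effects: the storage node deadlock.
2 steps out: the message queue overload, the ingestion pipeline connection pool exhaustion.
3 steps out: the shared auth service overload.
Not reachable from it: the edge ingestion pipeline crash, the backup ingestion pipeline certificate expiry.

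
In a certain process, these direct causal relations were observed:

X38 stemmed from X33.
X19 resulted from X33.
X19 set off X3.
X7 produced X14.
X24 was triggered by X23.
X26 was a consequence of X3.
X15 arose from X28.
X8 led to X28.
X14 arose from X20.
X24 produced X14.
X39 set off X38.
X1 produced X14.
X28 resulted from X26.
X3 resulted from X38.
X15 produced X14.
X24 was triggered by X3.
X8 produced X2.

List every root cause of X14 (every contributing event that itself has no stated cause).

X1, X20, X23, X33, X39, X7, X8

Tracing upstream from X14: X14 ← X1.
A separate upstream branch: X14 ← X24 ← X3 ← X38 ← X39.
A separate upstream branch: X14 ← X15 ← X28 ← X8.
A separate upstream branch: X14 ← X24 ← X3 ← X19 ← X33.
A separate upstream branch: X14 ← X7.
A separate upstream branch: X14 ← X20.
A separate upstream branch: X14 ← X24 ← X23.
Each of those chain origins has no stated cause.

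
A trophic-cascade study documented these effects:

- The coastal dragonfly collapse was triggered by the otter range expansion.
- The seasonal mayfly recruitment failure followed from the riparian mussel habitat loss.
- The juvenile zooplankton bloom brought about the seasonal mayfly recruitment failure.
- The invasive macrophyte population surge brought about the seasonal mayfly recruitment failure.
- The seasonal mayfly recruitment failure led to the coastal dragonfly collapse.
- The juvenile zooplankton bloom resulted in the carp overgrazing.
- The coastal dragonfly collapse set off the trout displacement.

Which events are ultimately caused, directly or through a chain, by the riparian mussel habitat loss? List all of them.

Direct effects: the seasonal mayfly recruitment failure.
2 steps out: the coastal dragonfly collapse.
3 steps out: the trout displacement.
Not reachable from it: the juvenile zooplankton bloom, the invasive macrophyte population surge, the carp overgrazing, the otter range expansion.

the coastal dragonfly collapse, the seasonal mayfly recruitment failure, the trout displacement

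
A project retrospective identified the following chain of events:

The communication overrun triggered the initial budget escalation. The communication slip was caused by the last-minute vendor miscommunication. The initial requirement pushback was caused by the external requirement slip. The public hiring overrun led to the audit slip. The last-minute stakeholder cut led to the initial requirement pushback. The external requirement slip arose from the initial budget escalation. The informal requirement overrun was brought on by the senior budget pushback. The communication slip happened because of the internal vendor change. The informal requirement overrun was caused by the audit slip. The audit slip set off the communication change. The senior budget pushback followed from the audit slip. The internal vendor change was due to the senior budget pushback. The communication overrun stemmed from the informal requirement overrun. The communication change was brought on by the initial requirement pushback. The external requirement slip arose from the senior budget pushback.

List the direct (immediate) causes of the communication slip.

the internal vendor change, the last-minute vendor miscommunication

Upstream contributors include the public hiring overrun, the audit slip, the senior budget pushback, but only the internal vendor change, the last-minute vendor miscommunication feed directly into the communication slip.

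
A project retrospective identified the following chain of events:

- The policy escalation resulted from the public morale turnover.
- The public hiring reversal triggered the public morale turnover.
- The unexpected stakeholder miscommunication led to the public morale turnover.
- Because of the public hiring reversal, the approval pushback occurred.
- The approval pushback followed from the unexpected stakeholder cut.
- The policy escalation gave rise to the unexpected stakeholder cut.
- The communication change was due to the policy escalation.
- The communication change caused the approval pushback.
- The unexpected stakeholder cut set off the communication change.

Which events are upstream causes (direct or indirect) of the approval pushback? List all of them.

Immediate causes of the approval pushback: the public hiring reversal, the unexpected stakeholder cut, the communication change.
Further upstream: the unexpected stakeholder miscommunication, the public morale turnover, the policy escalation.

the communication change, the policy escalation, the public hiring reversal, the public morale turnover, the unexpected stakeholder cut, the unexpected stakeholder miscommunication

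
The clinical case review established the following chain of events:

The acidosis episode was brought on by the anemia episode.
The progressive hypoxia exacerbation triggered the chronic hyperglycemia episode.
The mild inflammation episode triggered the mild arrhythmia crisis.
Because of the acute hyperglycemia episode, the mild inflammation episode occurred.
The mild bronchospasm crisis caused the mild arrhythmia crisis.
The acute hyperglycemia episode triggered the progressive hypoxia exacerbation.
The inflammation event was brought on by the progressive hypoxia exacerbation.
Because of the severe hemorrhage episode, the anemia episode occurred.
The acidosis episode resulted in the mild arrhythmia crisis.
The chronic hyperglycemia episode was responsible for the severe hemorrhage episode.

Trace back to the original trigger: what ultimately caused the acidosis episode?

Tracing upstream from the acidosis episode: the acidosis episode ← the anemia episode ← the severe hemorrhage episode ← the chronic hyperglycemia episode ← the progressive hypoxia exacerbation ← the acute hyperglycemia episode.
The acute hyperglycemia episode has no stated cause, so it is the root.

the acute hyperglycemia episode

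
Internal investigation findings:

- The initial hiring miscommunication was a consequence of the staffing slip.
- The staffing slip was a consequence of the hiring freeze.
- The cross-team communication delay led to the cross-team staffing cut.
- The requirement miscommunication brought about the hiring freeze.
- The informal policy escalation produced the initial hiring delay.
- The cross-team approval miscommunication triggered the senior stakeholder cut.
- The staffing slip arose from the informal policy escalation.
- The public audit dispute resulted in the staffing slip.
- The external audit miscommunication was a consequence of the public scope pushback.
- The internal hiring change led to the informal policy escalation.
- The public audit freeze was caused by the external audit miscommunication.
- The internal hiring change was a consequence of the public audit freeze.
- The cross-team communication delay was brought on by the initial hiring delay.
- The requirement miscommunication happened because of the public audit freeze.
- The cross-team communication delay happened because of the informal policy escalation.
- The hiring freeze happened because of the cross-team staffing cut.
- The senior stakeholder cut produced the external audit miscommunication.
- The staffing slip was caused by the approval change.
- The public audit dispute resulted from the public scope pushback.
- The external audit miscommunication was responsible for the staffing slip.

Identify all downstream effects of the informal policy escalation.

Direct effects: the initial hiring delay, the cross-team communication delay, the staffing slip.
2 steps out: the cross-team staffing cut, the initial hiring miscommunication.
3 steps out: the hiring freeze.
Not reachable from it: the cross-team approval miscommunication, the public scope pushback, the senior stakeholder cut, the external audit miscommunication, the public audit dispute, the public audit freeze, the internal hiring change, the approval change, the requirement miscommunication.

the cross-team communication delay, the cross-team staffing cut, the hiring freeze, the initial hiring delay, the initial hiring miscommunication, the staffing slip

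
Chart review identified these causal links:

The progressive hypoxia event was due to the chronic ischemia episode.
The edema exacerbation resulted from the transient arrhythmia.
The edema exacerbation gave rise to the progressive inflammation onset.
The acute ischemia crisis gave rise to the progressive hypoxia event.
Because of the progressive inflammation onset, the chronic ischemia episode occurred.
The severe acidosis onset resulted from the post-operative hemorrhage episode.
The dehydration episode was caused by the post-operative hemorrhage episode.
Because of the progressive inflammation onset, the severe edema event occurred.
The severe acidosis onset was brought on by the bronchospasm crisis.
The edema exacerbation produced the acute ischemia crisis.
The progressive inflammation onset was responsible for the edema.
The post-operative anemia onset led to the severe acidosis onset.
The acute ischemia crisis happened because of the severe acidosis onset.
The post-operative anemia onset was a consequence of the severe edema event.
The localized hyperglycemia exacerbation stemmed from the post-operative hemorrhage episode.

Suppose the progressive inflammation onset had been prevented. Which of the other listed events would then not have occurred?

Downstream of the progressive inflammation onset: the severe edema event, the post-operative anemia onset, the severe acidosis onset, the edema, the chronic ischemia episode, the acute ischemia crisis, the progressive hypoxia event.
Of those, still caused via another path: the severe acidosis onset, the acute ischemia crisis, the progressive hypoxia event.
The remainder have no surviving cause.

the chronic ischemia episode, the edema, the post-operative anemia onset, the severe edema event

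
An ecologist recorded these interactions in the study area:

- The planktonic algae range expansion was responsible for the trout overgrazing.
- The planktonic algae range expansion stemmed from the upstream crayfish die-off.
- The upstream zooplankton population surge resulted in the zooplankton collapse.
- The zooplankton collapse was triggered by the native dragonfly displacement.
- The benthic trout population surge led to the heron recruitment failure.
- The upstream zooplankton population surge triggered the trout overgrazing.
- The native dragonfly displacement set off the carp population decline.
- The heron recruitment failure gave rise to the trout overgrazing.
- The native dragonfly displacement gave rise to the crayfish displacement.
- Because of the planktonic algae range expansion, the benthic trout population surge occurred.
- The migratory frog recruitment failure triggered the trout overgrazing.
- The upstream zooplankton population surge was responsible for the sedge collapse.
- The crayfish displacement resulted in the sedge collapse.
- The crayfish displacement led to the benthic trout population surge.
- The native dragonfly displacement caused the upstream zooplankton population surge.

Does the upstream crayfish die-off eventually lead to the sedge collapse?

No

The upstream crayfish die-off leads to the planktonic algae range expansion, the benthic trout population surge, the heron recruitment failure, the trout overgrazing; the sedge collapse is not among them.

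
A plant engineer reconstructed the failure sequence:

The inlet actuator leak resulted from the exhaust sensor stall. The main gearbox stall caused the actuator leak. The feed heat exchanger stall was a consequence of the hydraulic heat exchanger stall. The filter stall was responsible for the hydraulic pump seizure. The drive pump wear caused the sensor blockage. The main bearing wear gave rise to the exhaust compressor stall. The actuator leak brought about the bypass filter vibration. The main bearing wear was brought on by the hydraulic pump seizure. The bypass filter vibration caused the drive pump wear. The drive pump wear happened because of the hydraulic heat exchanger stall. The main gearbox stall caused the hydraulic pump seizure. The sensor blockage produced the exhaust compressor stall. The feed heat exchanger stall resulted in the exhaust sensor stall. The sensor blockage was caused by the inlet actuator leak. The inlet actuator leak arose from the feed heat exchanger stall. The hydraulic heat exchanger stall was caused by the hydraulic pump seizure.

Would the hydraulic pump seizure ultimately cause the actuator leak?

No

The hydraulic pump seizure leads to the hydraulic heat exchanger stall, the drive pump wear, the feed heat exchanger stall, the exhaust sensor stall, the inlet actuator leak, the sensor blockage, the main bearing wear, the exhaust compressor stall; the actuator leak is not among them.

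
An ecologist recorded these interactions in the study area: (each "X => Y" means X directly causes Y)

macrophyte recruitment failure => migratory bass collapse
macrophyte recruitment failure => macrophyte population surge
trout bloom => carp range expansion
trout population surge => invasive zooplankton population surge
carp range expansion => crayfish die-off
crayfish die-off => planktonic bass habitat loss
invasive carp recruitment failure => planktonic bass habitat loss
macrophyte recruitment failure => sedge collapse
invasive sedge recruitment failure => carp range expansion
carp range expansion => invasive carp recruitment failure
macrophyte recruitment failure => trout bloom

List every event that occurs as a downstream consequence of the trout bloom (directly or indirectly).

Direct effects: the carp range expansion.
2 steps out: the invasive carp recruitment failure, the crayfish die-off.
3 steps out: the planktonic bass habitat loss.
Not reachable from it: the trout population surge, the invasive zooplankton population surge, the macrophyte recruitment failure, the macrophyte population surge, the invasive sedge recruitment failure, the sedge collapse, the migratory bass collapse.

the carp range expansion, the crayfish die-off, the invasive carp recruitment failure, the planktonic bass habitat loss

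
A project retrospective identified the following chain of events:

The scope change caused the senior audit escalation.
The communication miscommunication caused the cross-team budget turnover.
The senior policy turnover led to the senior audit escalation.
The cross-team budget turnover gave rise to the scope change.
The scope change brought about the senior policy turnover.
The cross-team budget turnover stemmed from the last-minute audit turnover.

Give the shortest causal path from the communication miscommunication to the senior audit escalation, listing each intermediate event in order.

the communication miscommunication → the cross-team budget turnover
the cross-team budget turnover → the scope change
the scope change → the senior audit escalation
Length: 3 steps.

the communication miscommunication → the cross-team budget turnover → the scope change → the senior audit escalation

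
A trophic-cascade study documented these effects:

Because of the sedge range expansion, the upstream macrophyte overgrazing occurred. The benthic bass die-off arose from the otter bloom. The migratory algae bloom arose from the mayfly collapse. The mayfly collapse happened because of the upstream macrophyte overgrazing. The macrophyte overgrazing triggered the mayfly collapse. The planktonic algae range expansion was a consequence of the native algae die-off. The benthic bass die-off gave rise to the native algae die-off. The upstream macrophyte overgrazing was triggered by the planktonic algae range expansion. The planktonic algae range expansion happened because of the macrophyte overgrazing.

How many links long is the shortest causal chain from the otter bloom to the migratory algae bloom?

Shortest chain: the otter bloom → the benthic bass die-off → the native algae die-off → the planktonic algae range expansion → the upstream macrophyte overgrazing → the mayfly collapse → the migratory algae bloom.

6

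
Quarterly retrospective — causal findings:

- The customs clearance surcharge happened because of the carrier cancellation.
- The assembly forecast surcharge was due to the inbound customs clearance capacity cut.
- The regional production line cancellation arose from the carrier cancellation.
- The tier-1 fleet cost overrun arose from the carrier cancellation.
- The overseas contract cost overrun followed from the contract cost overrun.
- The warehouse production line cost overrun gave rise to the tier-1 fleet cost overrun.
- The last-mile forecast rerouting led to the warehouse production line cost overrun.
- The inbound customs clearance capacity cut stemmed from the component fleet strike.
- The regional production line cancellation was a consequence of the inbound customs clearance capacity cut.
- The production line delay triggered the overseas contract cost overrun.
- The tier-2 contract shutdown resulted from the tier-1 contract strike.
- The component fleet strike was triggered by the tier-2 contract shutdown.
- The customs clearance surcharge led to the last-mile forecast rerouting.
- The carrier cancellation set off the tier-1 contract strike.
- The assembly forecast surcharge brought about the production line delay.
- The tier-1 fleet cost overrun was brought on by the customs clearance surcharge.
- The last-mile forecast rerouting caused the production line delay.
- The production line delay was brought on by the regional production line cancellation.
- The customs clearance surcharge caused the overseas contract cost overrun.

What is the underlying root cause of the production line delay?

the carrier cancellation

Tracing upstream from the production line delay: the production line delay ← the regional production line cancellation ← the carrier cancellation.
The carrier cancellation has no stated cause, so it is the root.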